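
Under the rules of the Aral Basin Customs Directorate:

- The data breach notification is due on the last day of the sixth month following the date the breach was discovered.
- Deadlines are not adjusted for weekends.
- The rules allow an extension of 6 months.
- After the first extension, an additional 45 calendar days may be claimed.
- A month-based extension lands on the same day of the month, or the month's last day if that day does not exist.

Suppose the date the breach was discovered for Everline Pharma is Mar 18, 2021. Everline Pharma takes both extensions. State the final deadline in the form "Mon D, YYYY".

May 14, 2022

6 months after Mar 18, 2021 falls in September 2021; the last day of that month is Sep 30, 2021.
Sep 30, 2021 falls on a Thursday. The rules make no weekend/holiday allowance, so it remains Sep 30, 2021.
Applying the 6 months extension: 6 months after Sep 30, 2021 is Mar 30, 2022.
No adjustment is made for weekends or holidays, so Mar 30, 2022 stands.
Add the 45 calendar-day extension to Mar 30, 2022: May 14, 2022.
May 14, 2022 falls on a Saturday. The rules make no weekend/holiday allowance, so it remains May 14, 2022.
Final deadline: May 14, 2022.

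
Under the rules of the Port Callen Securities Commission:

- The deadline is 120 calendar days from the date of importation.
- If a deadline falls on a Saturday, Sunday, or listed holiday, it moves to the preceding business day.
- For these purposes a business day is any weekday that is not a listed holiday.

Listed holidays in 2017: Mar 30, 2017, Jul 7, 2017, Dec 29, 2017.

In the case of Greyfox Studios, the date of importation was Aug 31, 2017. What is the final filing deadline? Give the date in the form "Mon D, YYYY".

Adding 120 calendar days to Aug 31, 2017 gives Dec 29, 2017.
Dec 29, 2017 is a listed holiday, so it moves to the preceding business day, Dec 28, 2017 (Thursday).
So the filing is due Dec 28, 2017.

Dec 28, 2017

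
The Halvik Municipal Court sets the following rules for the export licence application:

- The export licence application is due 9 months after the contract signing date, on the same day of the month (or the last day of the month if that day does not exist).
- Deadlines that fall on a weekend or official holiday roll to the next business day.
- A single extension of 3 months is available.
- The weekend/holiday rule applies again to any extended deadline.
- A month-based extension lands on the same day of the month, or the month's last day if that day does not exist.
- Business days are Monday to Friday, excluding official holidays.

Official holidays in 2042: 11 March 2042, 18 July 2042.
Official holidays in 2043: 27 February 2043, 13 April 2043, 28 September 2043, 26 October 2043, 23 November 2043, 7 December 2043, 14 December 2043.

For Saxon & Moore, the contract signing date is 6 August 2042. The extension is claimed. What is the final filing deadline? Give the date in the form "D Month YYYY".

9 months after 6 August 2042, on the same day of the month, is 6 May 2043.
6 May 2043 (Wednesday) is already a business day.
The 3 months extension carries 6 May 2043 to 6 August 2043.
Since 6 August 2043 is a Thursday and not a holiday, the date is unchanged.
So the filing is due 6 August 2043.

6 August 2043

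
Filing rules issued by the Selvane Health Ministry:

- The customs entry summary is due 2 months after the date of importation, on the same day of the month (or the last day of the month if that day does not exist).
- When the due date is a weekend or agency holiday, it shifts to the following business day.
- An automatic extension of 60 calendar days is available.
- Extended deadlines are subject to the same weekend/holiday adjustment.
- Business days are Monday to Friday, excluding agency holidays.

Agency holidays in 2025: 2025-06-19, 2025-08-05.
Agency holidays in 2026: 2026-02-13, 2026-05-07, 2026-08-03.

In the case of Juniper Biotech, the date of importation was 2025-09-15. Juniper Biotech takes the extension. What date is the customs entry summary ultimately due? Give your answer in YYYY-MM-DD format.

Moving 2 months forward from 2025-09-15 on the corresponding day gives 2025-11-15.
2025-11-15 is a Saturday, so it moves to the next business day, 2025-11-17 (Monday).
The 60-calendar-day extension moves the deadline from 2025-11-17 to 2026-01-16.
2026-01-16 is a Friday and not a listed holiday, so it stands.
Final deadline: 2026-01-16.

2026-01-16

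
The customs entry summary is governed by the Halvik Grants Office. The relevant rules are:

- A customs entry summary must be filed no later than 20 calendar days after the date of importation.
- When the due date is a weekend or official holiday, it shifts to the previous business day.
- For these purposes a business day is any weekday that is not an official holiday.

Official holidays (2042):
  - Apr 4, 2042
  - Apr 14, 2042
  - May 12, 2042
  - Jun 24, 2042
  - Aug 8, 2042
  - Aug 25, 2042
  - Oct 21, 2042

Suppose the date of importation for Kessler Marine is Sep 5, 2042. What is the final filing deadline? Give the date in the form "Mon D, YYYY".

Adding 20 calendar days to Sep 5, 2042 gives Sep 25, 2042.
Sep 25, 2042 is a Thursday and not a listed holiday, so it stands.
Deadline: Sep 25, 2042.

Sep 25, 2042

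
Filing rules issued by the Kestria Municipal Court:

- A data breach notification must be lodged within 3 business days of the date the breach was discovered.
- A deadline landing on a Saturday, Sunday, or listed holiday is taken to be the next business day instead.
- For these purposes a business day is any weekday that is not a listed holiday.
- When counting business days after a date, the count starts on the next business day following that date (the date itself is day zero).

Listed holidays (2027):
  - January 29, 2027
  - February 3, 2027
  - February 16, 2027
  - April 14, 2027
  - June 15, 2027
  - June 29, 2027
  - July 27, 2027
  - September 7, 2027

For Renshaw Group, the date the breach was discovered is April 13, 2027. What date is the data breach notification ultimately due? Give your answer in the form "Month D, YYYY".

3 business days after April 13, 2027, excluding weekends and holidays, is April 19, 2027.
April 19, 2027 falls on a Monday, which is a business day, so no adjustment is needed.
The final due date is April 19, 2027.

April 19, 2027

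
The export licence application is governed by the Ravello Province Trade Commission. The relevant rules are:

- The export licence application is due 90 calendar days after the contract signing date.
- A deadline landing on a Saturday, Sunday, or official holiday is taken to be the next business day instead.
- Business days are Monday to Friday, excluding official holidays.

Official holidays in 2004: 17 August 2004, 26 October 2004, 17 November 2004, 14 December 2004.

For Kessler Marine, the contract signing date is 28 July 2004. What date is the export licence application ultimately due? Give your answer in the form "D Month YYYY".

27 October 2004

Adding 90 calendar days to 28 July 2004 gives 26 October 2004.
26 October 2004 falls on a listed holiday. Rolling to the next business day gives 27 October 2004, a Wednesday.
So the filing is due 27 October 2004.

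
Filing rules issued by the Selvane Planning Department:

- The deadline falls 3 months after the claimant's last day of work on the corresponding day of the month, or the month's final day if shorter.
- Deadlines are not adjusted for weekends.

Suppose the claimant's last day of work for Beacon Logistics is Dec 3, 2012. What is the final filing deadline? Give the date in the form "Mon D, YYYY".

Mar 3, 2013

Moving 3 months forward from Dec 3, 2012 on the corresponding day gives Mar 3, 2013.
Mar 3, 2013 is a Sunday; no weekend or holiday adjustment applies.
So the filing is due Mar 3, 2013.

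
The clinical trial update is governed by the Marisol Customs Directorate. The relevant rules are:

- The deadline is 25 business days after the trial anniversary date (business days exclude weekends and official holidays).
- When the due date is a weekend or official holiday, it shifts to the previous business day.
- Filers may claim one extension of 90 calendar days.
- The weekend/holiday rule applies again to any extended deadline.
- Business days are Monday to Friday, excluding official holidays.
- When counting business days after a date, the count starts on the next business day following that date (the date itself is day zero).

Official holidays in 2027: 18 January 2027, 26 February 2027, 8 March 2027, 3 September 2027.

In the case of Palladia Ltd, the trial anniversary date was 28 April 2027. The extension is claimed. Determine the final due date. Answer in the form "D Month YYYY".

31 August 2027

Counting 25 business days after 28 April 2027 (skipping weekends and listed holidays) reaches 2 June 2027.
2 June 2027 (Wednesday) is already a business day.
The 90-calendar-day extension moves the deadline from 2 June 2027 to 31 August 2027.
Since 31 August 2027 is a Tuesday and not a holiday, the date is unchanged.
Final deadline: 31 August 2027.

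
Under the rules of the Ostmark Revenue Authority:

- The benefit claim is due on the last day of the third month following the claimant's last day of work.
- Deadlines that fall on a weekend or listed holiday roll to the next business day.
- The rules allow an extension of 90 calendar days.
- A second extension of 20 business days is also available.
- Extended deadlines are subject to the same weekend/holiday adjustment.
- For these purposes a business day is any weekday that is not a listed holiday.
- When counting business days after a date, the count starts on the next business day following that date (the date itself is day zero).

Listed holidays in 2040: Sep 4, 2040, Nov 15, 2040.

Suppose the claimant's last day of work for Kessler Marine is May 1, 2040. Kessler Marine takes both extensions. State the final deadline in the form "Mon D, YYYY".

3 months after May 1, 2040 is August 2040; that month ends on Aug 31, 2040.
Since Aug 31, 2040 is a Friday and not a holiday, the date is unchanged.
The 90-calendar-day extension moves the deadline from Aug 31, 2040 to Nov 29, 2040.
Nov 29, 2040 falls on a Thursday, which is a business day, so no adjustment is needed.
Counting 20 further business days from Nov 29, 2040 reaches Dec 27, 2040.
Dec 27, 2040 falls on a Thursday, which is a business day, so no adjustment is needed.
The final due date is Dec 27, 2040.

Dec 27, 2040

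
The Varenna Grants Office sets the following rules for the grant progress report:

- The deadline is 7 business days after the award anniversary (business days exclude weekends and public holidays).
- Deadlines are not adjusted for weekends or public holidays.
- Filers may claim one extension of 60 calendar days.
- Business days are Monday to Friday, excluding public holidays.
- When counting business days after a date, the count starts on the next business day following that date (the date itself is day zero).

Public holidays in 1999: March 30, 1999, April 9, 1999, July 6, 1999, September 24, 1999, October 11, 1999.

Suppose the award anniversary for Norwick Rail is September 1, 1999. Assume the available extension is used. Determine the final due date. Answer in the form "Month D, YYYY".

Counting 7 business days after September 1, 1999 (skipping weekends and listed holidays) reaches September 10, 1999.
September 10, 1999 is a Friday; no weekend or holiday adjustment applies.
Applying the 60-calendar-day extension: September 10, 1999 + 60 days = November 9, 1999.
November 9, 1999 falls on a Tuesday. The rules make no weekend/holiday allowance, so it remains November 9, 1999.
The final due date is November 9, 1999.

November 9, 1999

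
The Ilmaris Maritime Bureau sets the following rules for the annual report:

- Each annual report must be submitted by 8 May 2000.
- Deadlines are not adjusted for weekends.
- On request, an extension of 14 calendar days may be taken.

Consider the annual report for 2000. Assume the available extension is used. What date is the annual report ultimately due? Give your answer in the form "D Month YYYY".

22 May 2000

The statutory due date is 8 May 2000.
No adjustment is made for weekends or holidays, so 8 May 2000 stands.
The 14-calendar-day extension moves the deadline from 8 May 2000 to 22 May 2000.
22 May 2000 falls on a Monday. The rules make no weekend/holiday allowance, so it remains 22 May 2000.
Final deadline: 22 May 2000.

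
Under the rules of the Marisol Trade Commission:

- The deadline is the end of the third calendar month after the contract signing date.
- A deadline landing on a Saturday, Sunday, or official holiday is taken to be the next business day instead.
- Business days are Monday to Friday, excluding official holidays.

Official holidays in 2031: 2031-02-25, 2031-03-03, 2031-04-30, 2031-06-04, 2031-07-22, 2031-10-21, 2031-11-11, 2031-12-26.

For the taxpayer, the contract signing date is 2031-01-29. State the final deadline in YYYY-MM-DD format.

2031-05-01

The third month after 2031-01-29 is April 2031, whose last day is 2031-04-30.
2031-04-30 is a listed holiday; the next business day is 2031-05-01 (Thursday).
The final due date is 2031-05-01.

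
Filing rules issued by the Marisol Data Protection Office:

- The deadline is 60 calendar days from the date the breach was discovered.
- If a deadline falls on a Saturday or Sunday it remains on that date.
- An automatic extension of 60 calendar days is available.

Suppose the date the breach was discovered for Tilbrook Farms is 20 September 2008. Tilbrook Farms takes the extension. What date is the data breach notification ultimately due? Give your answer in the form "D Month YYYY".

18 January 2009

60 calendar days after 20 September 2008 is 19 November 2008.
No adjustment is made for weekends or holidays, so 19 November 2008 stands.
With the 60-day extension, 19 November 2008 becomes 18 January 2009.
18 January 2009 is a Sunday; no weekend or holiday adjustment applies.
Deadline: 18 January 2009.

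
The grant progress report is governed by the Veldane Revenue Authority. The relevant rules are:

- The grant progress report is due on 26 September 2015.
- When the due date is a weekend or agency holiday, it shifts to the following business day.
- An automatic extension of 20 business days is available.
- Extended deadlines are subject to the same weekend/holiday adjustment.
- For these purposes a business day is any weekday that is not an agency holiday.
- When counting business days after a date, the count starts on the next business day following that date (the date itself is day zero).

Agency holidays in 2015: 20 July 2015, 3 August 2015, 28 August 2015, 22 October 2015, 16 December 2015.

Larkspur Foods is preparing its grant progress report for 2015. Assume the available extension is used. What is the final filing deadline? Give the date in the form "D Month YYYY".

The statutory due date is 26 September 2015.
26 September 2015 is a Saturday; the next business day is 28 September 2015 (Monday).
Counting 20 further business days from 28 September 2015 reaches 27 October 2015.
Since 27 October 2015 is a Tuesday and not a holiday, the date is unchanged.
Final deadline: 27 October 2015.

27 October 2015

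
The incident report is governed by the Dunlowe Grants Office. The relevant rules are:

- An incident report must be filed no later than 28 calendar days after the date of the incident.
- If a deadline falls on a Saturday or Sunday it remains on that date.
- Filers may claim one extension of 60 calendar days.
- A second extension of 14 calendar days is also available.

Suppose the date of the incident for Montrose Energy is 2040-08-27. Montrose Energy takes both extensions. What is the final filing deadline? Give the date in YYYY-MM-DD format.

Adding 28 calendar days to 2040-08-27 gives 2040-09-24.
2040-09-24 is a Monday; no weekend or holiday adjustment applies.
Add the 60 calendar-day extension to 2040-09-24: 2040-11-23.
No adjustment is made for weekends or holidays, so 2040-11-23 stands.
With the 14-day extension, 2040-11-23 becomes 2040-12-07.
No adjustment is made for weekends or holidays, so 2040-12-07 stands.
So the filing is due 2040-12-07.

2040-12-07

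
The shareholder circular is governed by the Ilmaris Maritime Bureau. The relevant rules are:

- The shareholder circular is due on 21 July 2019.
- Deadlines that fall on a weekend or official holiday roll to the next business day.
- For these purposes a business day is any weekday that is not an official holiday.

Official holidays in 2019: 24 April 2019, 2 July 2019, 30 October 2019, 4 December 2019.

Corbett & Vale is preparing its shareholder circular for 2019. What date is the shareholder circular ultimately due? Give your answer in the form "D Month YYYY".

The statutory due date is 21 July 2019.
21 July 2019 falls on a Sunday. Rolling to the next business day gives 22 July 2019, a Monday.
The final due date is 22 July 2019.

22 July 2019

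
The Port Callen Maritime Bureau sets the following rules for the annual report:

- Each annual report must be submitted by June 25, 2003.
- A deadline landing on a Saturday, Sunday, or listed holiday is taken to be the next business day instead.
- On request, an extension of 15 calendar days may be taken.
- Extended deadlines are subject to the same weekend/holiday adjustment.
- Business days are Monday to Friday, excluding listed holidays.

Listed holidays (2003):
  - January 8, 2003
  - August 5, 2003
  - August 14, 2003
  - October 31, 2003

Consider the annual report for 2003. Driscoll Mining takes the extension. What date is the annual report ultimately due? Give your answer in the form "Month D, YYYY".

The stated deadline is June 25, 2003.
Since June 25, 2003 is a Wednesday and not a holiday, the date is unchanged.
With the 15-day extension, June 25, 2003 becomes July 10, 2003.
July 10, 2003 falls on a Thursday, which is a business day, so no adjustment is needed.
Deadline: July 10, 2003.

July 10, 2003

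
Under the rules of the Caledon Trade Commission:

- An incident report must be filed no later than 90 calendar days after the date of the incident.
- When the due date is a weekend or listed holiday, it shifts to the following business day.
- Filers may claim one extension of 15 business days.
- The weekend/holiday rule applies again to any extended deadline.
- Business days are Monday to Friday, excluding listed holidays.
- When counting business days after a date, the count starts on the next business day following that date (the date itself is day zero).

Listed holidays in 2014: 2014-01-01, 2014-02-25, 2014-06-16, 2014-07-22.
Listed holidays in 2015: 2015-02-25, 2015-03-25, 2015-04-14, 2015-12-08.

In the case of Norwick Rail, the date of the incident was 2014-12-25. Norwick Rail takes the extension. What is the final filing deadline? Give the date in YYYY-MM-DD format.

2015-04-17

90 calendar days after 2014-12-25 is 2015-03-25.
Because 2015-03-25 is a listed holiday, the deadline becomes 2015-03-26 (Thursday).
Counting 15 further business days from 2015-03-26 reaches 2015-04-17.
2015-04-17 (Friday) is already a business day.
So the filing is due 2015-04-17.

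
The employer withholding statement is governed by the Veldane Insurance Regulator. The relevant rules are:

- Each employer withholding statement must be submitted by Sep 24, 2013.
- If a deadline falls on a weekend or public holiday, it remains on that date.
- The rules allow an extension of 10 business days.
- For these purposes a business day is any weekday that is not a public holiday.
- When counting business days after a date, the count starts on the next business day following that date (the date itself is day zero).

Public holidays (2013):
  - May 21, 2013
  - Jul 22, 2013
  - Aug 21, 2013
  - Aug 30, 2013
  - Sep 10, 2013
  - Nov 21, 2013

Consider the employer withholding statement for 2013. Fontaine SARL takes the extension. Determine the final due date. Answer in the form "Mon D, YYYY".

Oct 8, 2013

The statutory due date is Sep 24, 2013.
Sep 24, 2013 is a Tuesday; no weekend or holiday adjustment applies.
Counting 10 further business days from Sep 24, 2013 reaches Oct 8, 2013.
Oct 8, 2013 falls on a Tuesday. The rules make no weekend/holiday allowance, so it remains Oct 8, 2013.
So the filing is due Oct 8, 2013.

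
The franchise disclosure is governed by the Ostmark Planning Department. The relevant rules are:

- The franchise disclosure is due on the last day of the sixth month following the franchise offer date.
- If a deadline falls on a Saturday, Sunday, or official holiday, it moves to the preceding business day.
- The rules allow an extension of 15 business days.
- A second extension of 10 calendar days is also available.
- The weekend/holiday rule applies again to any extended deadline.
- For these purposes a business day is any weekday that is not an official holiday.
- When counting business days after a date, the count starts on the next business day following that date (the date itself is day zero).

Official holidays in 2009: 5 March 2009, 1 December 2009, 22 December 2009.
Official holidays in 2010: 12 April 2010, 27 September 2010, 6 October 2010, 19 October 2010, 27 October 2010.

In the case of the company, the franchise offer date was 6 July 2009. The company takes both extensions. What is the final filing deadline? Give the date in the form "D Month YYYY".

1 March 2010

The sixth month after 6 July 2009 is January 2010, whose last day is 31 January 2010.
31 January 2010 is a Sunday; the preceding business day is 29 January 2010 (Friday).
The 15-business-day extension runs from 29 January 2010 to 19 February 2010.
19 February 2010 falls on a Friday, which is a business day, so no adjustment is needed.
Applying the 10-calendar-day extension: 19 February 2010 + 10 days = 1 March 2010.
1 March 2010 falls on a Monday, which is a business day, so no adjustment is needed.
Final deadline: 1 March 2010.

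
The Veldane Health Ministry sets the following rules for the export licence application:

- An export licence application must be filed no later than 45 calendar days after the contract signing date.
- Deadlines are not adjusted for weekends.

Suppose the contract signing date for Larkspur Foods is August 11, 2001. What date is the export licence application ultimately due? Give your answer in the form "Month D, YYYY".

Adding 45 calendar days to August 11, 2001 gives September 25, 2001.
September 25, 2001 falls on a Tuesday. The rules make no weekend/holiday allowance, so it remains September 25, 2001.
So the filing is due September 25, 2001.

September 25, 2001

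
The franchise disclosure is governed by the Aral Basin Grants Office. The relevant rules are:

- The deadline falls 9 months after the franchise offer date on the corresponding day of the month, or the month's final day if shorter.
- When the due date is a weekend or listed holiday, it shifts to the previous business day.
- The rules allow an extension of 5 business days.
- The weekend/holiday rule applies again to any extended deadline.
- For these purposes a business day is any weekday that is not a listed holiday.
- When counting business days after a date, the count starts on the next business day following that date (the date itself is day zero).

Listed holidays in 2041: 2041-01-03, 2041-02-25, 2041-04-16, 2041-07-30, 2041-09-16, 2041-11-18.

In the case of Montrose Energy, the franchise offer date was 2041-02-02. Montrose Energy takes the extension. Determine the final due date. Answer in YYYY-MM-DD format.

9 months from 2041-02-02 is 2041-11-02.
2041-11-02 is a Saturday, so it moves to the preceding business day, 2041-11-01 (Friday).
The 5-business-day extension runs from 2041-11-01 to 2041-11-08.
2041-11-08 is a Friday and not a listed holiday, so it stands.
So the filing is due 2041-11-08.

2041-11-08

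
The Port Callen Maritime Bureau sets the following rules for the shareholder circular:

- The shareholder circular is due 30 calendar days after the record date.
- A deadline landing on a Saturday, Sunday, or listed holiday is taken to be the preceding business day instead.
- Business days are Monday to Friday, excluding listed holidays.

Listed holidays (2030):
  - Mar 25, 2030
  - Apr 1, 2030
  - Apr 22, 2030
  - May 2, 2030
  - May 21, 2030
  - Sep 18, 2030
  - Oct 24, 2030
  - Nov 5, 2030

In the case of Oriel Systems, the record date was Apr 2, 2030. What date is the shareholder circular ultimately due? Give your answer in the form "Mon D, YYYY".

May 1, 2030

From Apr 2, 2030, 30 calendar days later is May 2, 2030.
May 2, 2030 is a listed holiday; the preceding business day is May 1, 2030 (Wednesday).
Final deadline: May 1, 2030.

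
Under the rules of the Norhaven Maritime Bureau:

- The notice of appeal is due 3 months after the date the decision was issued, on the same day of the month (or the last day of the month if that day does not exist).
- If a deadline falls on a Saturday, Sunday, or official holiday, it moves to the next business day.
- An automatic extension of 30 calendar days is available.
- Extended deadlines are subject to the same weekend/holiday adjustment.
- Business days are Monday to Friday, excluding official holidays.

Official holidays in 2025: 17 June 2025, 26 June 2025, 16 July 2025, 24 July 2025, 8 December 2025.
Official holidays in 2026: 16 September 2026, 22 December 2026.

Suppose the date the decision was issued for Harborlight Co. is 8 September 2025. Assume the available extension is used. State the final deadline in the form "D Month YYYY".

3 months from 8 September 2025 is 8 December 2025.
8 December 2025 is a listed holiday, so it moves to the next business day, 9 December 2025 (Tuesday).
Add the 30 calendar-day extension to 9 December 2025: 8 January 2026.
8 January 2026 is a Thursday and not a listed holiday, so it stands.
So the filing is due 8 January 2026.

8 January 2026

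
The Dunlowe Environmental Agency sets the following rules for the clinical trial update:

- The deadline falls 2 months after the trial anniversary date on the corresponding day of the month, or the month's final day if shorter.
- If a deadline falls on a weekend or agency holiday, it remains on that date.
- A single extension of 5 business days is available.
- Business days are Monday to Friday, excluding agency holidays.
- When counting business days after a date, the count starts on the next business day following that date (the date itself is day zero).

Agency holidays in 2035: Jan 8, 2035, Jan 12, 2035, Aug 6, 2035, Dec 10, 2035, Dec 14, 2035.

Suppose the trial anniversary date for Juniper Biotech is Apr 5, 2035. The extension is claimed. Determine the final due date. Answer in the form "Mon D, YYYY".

Moving 2 months forward from Apr 5, 2035 on the corresponding day gives Jun 5, 2035.
No adjustment is made for weekends or holidays, so Jun 5, 2035 stands.
Applying the 5-business-day extension: 5 business days after Jun 5, 2035 is Jun 12, 2035.
No adjustment is made for weekends or holidays, so Jun 12, 2035 stands.
The final due date is Jun 12, 2035.

Jun 12, 2035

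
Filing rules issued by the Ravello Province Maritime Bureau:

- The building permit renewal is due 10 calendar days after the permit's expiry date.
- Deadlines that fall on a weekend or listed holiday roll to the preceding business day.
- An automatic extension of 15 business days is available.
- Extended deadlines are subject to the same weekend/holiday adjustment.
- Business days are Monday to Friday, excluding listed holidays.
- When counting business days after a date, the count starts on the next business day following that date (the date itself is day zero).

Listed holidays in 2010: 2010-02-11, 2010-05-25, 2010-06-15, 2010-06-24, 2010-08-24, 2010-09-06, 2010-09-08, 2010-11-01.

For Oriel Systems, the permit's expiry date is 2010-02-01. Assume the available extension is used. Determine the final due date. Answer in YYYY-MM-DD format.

10 calendar days after 2010-02-01 is 2010-02-11.
2010-02-11 falls on a listed holiday. Rolling to the preceding business day gives 2010-02-10, a Wednesday.
Applying the 15-business-day extension: 15 business days after 2010-02-10 is 2010-03-04.
2010-03-04 falls on a Thursday, which is a business day, so no adjustment is needed.
Final deadline: 2010-03-04.

2010-03-04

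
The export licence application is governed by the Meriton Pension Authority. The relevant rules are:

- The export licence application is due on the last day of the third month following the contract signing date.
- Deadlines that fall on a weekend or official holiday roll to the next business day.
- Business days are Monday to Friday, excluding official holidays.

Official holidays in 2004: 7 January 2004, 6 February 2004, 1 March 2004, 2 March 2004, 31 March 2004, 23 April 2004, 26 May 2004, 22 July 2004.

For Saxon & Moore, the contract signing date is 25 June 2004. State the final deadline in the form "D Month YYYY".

30 September 2004

3 months after 25 June 2004 falls in September 2004; the last day of that month is 30 September 2004.
Since 30 September 2004 is a Thursday and not a holiday, the date is unchanged.
Final deadline: 30 September 2004.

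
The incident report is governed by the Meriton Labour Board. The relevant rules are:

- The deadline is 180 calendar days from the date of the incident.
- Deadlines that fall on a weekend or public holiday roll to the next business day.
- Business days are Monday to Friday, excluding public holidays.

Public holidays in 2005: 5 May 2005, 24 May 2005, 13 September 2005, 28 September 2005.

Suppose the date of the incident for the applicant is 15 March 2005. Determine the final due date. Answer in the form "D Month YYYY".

Trigger date 15 March 2005 + 180 calendar days = 11 September 2005.
11 September 2005 is a Sunday; the next business day is 12 September 2005 (Monday).
The final due date is 12 September 2005.

12 September 2005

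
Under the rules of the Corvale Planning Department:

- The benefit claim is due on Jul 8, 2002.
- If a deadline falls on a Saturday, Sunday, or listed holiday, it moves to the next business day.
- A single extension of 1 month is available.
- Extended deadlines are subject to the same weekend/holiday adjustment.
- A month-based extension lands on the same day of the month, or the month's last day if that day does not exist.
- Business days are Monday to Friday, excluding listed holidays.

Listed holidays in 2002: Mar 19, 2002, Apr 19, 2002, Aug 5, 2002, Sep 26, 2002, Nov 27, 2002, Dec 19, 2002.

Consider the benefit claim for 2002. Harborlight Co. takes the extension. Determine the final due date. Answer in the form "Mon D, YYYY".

Start from the fixed due date, Jul 8, 2002.
Jul 8, 2002 is a Monday and not a listed holiday, so it stands.
Add 1 month to Jul 8, 2002: Aug 8, 2002.
Aug 8, 2002 (Thursday) is already a business day.
So the filing is due Aug 8, 2002.

Aug 8, 2002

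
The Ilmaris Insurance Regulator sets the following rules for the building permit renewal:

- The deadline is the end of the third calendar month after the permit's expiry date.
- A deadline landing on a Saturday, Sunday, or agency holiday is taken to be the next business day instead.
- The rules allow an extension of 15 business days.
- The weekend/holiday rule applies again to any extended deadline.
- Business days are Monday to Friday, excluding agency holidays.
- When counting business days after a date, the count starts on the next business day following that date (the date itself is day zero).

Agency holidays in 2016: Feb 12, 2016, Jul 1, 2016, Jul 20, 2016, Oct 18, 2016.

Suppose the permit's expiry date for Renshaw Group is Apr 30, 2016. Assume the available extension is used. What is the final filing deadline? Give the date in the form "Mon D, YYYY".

3 months after Apr 30, 2016 falls in July 2016; the last day of that month is Jul 31, 2016.
Jul 31, 2016 is a Sunday; the next business day is Aug 1, 2016 (Monday).
Applying the 15-business-day extension: 15 business days after Aug 1, 2016 is Aug 22, 2016.
Since Aug 22, 2016 is a Monday and not a holiday, the date is unchanged.
Final deadline: Aug 22, 2016.

Aug 22, 2016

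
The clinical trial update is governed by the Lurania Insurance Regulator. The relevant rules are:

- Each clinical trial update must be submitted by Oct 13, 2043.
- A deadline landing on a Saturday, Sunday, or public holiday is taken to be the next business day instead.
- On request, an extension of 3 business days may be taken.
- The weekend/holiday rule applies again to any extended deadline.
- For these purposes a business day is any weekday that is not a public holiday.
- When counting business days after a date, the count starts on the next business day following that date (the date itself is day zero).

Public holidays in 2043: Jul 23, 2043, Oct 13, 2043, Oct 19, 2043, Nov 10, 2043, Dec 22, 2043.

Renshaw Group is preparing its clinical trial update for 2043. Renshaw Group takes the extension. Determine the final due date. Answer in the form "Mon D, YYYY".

Oct 20, 2043

The stated deadline is Oct 13, 2043.
Because Oct 13, 2043 is a listed holiday, the deadline becomes Oct 14, 2043 (Wednesday).
The 3-business-day extension runs from Oct 14, 2043 to Oct 20, 2043.
Oct 20, 2043 falls on a Tuesday, which is a business day, so no adjustment is needed.
The final due date is Oct 20, 2043.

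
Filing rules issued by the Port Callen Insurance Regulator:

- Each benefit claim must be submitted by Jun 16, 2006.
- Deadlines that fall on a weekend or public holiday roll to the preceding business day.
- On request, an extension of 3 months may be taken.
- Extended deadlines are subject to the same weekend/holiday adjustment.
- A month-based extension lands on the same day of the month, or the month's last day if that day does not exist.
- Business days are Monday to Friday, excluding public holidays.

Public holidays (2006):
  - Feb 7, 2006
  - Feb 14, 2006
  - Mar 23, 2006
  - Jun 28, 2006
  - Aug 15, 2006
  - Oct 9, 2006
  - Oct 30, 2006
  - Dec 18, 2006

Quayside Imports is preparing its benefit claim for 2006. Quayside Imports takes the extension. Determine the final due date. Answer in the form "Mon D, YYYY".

Sep 15, 2006

Start from the fixed due date, Jun 16, 2006.
Jun 16, 2006 (Friday) is already a business day.
Applying the 3 months extension: 3 months after Jun 16, 2006 is Sep 16, 2006.
Sep 16, 2006 is a Saturday; the preceding business day is Sep 15, 2006 (Friday).
So the filing is due Sep 15, 2006.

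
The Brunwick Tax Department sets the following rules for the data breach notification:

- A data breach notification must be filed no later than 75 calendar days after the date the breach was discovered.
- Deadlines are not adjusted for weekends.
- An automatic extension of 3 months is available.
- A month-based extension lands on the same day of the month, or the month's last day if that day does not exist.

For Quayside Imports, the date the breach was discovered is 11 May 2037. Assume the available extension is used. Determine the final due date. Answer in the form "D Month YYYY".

From 11 May 2037, 75 calendar days later is 25 July 2037.
25 July 2037 is a Saturday; no weekend or holiday adjustment applies.
The 3 months extension carries 25 July 2037 to 25 October 2037.
25 October 2037 falls on a Sunday. The rules make no weekend/holiday allowance, so it remains 25 October 2037.
The final due date is 25 October 2037.

25 October 2037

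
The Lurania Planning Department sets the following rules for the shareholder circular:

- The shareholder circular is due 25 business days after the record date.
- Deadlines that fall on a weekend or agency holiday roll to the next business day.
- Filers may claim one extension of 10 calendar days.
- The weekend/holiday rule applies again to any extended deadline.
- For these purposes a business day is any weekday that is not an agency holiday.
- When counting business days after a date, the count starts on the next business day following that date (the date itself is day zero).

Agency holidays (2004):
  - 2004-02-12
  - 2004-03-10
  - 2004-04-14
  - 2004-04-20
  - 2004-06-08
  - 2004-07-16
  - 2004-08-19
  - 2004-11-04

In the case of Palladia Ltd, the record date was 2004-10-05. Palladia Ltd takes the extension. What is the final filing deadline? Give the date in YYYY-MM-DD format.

2004-11-22

Starting the day after 2004-10-05 and counting 25 business days lands on 2004-11-10.
Since 2004-11-10 is a Wednesday and not a holiday, the date is unchanged.
With the 10-day extension, 2004-11-10 becomes 2004-11-20.
2004-11-20 is a Saturday; the next business day is 2004-11-22 (Monday).
The final due date is 2004-11-22.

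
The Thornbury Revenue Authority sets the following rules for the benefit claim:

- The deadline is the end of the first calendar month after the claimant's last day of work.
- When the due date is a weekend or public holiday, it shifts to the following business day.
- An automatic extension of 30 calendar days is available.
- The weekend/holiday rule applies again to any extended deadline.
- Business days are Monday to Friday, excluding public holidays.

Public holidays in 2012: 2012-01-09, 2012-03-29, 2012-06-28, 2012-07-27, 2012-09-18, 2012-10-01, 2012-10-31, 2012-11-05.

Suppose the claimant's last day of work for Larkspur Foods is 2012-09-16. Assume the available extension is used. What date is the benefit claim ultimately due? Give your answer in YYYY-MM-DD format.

2012-12-03

The first month after 2012-09-16 is October 2012, whose last day is 2012-10-31.
2012-10-31 falls on a listed holiday. Rolling to the next business day gives 2012-11-01, a Thursday.
Add the 30 calendar-day extension to 2012-11-01: 2012-12-01.
2012-12-01 falls on a Saturday. Rolling to the next business day gives 2012-12-03, a Monday.
Final deadline: 2012-12-03.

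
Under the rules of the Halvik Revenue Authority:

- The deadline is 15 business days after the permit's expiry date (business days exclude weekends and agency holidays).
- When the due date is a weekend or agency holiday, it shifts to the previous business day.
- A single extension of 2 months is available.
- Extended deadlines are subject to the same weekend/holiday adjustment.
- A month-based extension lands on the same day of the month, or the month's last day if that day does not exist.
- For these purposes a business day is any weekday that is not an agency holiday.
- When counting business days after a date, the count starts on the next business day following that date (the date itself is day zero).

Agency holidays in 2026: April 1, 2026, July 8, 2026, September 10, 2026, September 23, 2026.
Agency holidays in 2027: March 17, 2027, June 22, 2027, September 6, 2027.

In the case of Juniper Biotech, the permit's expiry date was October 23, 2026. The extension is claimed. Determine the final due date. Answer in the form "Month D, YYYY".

Counting 15 business days after October 23, 2026 (skipping weekends and listed holidays) reaches November 13, 2026.
Since November 13, 2026 is a Friday and not a holiday, the date is unchanged.
Add 2 months to November 13, 2026: January 13, 2027.
January 13, 2027 falls on a Wednesday, which is a business day, so no adjustment is needed.
So the filing is due January 13, 2027.

January 13, 2027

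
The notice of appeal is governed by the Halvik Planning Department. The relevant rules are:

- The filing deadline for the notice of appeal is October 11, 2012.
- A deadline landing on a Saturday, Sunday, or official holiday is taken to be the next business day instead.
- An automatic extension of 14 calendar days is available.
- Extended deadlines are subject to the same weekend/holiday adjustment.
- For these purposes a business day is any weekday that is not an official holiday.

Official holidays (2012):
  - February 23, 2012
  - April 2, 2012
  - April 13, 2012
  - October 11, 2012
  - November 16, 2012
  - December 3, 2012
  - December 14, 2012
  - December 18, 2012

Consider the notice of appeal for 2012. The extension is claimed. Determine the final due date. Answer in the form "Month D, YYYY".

October 26, 2012

The stated deadline is October 11, 2012.
Because October 11, 2012 is a listed holiday, the deadline becomes October 12, 2012 (Friday).
With the 14-day extension, October 12, 2012 becomes October 26, 2012.
Since October 26, 2012 is a Friday and not a holiday, the date is unchanged.
So the filing is due October 26, 2012.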